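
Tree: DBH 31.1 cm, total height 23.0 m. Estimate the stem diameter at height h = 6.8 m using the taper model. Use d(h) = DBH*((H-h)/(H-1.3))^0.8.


Taper: d(h) = DBH * ((H - h) / (H - 1.3))^0.8
Numerator = H - h = 23.0 - 6.8 = 16.2 m
Denominator = H - 1.3 = 23.0 - 1.3 = 21.7 m
Ratio = 16.2 / 21.7 = 0.74654
d = 31.1 * 0.74654^0.8 = 24.6 cm

24.6


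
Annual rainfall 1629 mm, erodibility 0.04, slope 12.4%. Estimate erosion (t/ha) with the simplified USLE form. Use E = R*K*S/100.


Formula: E = R * K * S / 100  (simplified USLE)
R * K = 1629 * 0.04 = 65.16
E = 65.16 * 12.4 / 100 = 8.08 t/ha

8.08


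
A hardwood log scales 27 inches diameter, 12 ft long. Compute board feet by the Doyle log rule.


Doyle: BF = (D - 4)^2 * L / 16
Adjusted diameter = 27 - 4 = 23 in
(D-4)^2 = 23^2 = 529
BF = 529 * 12 / 16 = 397 BF

397


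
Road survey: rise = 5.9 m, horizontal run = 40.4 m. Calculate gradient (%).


Formula: Gradient = rise / run * 100
Gradient = 5.9 / 40.4 * 100 = 14.6%

14.6


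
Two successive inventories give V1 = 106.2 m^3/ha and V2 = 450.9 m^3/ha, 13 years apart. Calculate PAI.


Formula: PAI = (V_T2 - V_T1) / (T2 - T1)
Volume increment = 450.9 - 106.2 = 344.7 m^3/ha
PAI = 344.7 / 13 = 26.52 m^3/ha/year

26.52


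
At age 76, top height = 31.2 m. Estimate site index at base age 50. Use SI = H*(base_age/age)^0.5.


Formula: SI = H_dom * (base_age / age)^0.5
Age ratio = 50 / 76 = 0.65789
sqrt(age_ratio) = 0.81111
SI = 31.2 * 0.81111 = 25.3 m

25.3


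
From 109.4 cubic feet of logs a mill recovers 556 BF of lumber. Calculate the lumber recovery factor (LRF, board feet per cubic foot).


Formula: LRF = Lumber Output (BF) / Log Input (ft^3)
LRF = 556 BF / 109.4 ft^3
LRF = 5.08 BF/ft^3

5.08


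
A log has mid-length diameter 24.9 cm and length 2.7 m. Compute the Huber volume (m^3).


Huber: V = Am * L,  Am = pi*(Dm/200)^2
Am = pi*(24.9/200)^2 = 0.048695 m^2
V = 0.048695*2.7 = 0.1315 m^3

0.1315


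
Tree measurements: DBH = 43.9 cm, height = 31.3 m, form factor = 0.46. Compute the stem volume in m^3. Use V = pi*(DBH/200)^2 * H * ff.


Formula: V = pi * (DBH/200)^2 * H * ff
Radius = DBH/200 = 43.9/200 = 0.2195 m
Radius^2 = 0.2195^2 = 0.04818025 m^2
V = pi * 0.04818025 * 31.3 * 0.46
V = 2.179 m^3

2.179


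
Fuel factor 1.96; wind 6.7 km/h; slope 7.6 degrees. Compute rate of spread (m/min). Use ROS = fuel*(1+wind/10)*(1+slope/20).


Formula: ROS = fuel * (1 + wind/10) * (1 + slope/20)
Wind factor = 1 + 6.7/10 = 1.67
Slope factor = 1 + 7.6/20 = 1.38
ROS = 1.96 * 1.67 * 1.38 = 4.52 m/min

4.52


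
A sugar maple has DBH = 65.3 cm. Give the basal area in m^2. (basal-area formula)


Formula: BA = pi * (DBH/2)^2 / 10000  (cm^2 to m^2)
Radius = DBH/2 = 65.3/2 = 32.65 cm
BA = pi * 32.65^2 / 10000
   = 3349.0085 cm^2 / 10000
   = 0.3349 m^2

0.3349


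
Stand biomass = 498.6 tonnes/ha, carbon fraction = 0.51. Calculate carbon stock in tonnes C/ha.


Formula: Carbon Stock = Biomass * Carbon Fraction
C = 498.6 t/ha * 0.51
C = 254.3 t C/ha

254.3


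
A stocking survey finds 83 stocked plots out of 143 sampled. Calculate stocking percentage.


Formula: Stocking % = stocked plots / total plots * 100
Stocking = 83 / 143 * 100
Stocking = 0.5804 * 100 = 58.0%

58.0


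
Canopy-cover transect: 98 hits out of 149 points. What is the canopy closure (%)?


Formula: Canopy closure = covered points / total points * 100
Closure = 98 / 149 * 100
Closure = 0.6577 * 100 = 65.8%

65.8


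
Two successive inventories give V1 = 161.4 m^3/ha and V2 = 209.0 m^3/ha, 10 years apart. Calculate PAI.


Formula: PAI = (V_T2 - V_T1) / (T2 - T1)
Volume increment = 209.0 - 161.4 = 47.6 m^3/ha
PAI = 47.6 / 10 = 4.76 m^3/ha/year

4.76


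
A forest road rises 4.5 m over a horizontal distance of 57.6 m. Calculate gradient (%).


Formula: Gradient = rise / run * 100
Gradient = 4.5 / 57.6 * 100 = 7.8%

7.8


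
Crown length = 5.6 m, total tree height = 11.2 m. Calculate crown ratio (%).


Formula: Crown Ratio = (Crown Length / Total Height) * 100
CR = (5.6 m / 11.2 m) * 100
CR = 0.5 * 100 = 50.0%

50.0


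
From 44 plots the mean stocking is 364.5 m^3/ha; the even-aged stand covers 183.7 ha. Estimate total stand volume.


Formula: Total Volume = Mean Volume per ha * Total Area
Total Volume = 364.5 m^3/ha * 183.7 ha
Total Volume = 66959 m^3

66959


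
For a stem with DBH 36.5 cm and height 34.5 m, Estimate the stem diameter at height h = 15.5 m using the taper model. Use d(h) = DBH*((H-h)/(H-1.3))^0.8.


Taper: d(h) = DBH * ((H - h) / (H - 1.3))^0.8
Numerator = H - h = 34.5 - 15.5 = 19.0 m
Denominator = H - 1.3 = 34.5 - 1.3 = 33.2 m
Ratio = 19.0 / 33.2 = 0.57229
d = 36.5 * 0.57229^0.8 = 23.4 cm

23.4


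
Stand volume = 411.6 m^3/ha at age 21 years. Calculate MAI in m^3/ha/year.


Formula: MAI = Total Volume / Stand Age
MAI = 411.6 m^3/ha / 21 years
MAI = 19.6 m^3/ha/year

19.6


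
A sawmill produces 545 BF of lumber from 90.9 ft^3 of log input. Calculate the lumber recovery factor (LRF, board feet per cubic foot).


Formula: LRF = Lumber Output (BF) / Log Input (ft^3)
LRF = 545 BF / 90.9 ft^3
LRF = 6.0 BF/ft^3

6.0


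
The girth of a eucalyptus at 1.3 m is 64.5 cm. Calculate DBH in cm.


Formula: DBH = C / pi
DBH = 64.5 / pi
pi = 3.14159...
DBH = 20.5 cm

20.5


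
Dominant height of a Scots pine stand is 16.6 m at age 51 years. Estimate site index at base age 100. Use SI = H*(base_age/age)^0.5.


Formula: SI = H_dom * (base_age / age)^0.5
Age ratio = 100 / 51 = 1.96078
sqrt(age_ratio) = 1.40028
SI = 16.6 * 1.40028 = 23.2 m

23.2


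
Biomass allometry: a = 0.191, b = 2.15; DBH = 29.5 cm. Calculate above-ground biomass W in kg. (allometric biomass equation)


Formula: W = a * DBH^b  (allometric power law)
DBH^b = 29.5^2.15 = 1445.8303
W = 0.191 * 1445.8303 = 276.2 kg

276.2


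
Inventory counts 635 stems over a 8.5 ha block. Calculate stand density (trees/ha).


Formula: Stand Density = N_trees / Area_ha
Density = 635 trees / 8.5 ha
Density = 75 trees/ha

75


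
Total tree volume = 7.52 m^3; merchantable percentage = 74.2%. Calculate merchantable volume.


Formula: MV = V_total * (merchantable_pct / 100)
Merchantable fraction = 74.2% / 100 = 0.742
MV = 7.52 m^3 * 0.742 = 5.58 m^3

5.58


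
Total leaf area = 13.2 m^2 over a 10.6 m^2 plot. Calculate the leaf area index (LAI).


Formula: LAI = total leaf area / ground area  (dimensionless)
LAI = 13.2 m^2 / 10.6 m^2
LAI = 1.25

1.25


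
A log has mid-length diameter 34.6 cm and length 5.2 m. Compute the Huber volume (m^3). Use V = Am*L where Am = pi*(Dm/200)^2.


Huber: V = Am * L,  Am = pi*(Dm/200)^2
Am = pi*(34.6/200)^2 = 0.094025 m^2
V = 0.094025*5.2 = 0.4889 m^3

0.4889


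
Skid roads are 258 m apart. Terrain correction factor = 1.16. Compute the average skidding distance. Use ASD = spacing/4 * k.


Formula: ASD = (spacing / 4) * correction
Uncorrected distance = spacing / 4 = 258 / 4 = 64.5 m
ASD = 64.5 * 1.16 = 75 m

75


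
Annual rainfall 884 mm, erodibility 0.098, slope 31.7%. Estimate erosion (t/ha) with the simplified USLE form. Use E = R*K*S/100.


Formula: E = R * K * S / 100  (simplified USLE)
R * K = 884 * 0.098 = 86.632
E = 86.632 * 31.7 / 100 = 27.46 t/ha

27.46


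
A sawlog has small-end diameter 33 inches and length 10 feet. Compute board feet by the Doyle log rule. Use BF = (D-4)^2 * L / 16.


Doyle: BF = (D - 4)^2 * L / 16
Adjusted diameter = 33 - 4 = 29 in
(D-4)^2 = 29^2 = 841
BF = 841 * 10 / 16 = 526 BF

526


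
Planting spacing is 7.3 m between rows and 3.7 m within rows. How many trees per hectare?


Formula: TPH = 10000 m^2/ha / (spacing_x * spacing_y)
Area per tree = 7.3 m * 3.7 m = 27.01 m^2
TPH = 10000 / 27.01 = 370 trees/ha

370


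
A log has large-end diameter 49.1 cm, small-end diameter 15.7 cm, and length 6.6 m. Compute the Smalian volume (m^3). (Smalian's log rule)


Smalian: V = (A1 + A2)/2 * L,  A = pi*(D/200)^2
A1 = pi*(49.1/200)^2 = 0.189345 m^2
A2 = pi*(15.7/200)^2 = 0.019359 m^2
V = (0.189345+0.019359)/2*6.6 = 0.6887 m^3

0.6887


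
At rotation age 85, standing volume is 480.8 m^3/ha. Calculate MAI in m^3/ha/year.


Formula: MAI = Total Volume / Stand Age
MAI = 480.8 m^3/ha / 85 years
MAI = 5.66 m^3/ha/year

5.66


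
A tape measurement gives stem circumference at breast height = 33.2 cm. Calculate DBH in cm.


Formula: DBH = C / pi
DBH = 33.2 / pi
pi = 3.14159...
DBH = 10.6 cm

10.6


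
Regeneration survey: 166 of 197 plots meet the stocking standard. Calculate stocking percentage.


Formula: Stocking % = stocked plots / total plots * 100
Stocking = 166 / 197 * 100
Stocking = 0.8426 * 100 = 84.3%

84.3


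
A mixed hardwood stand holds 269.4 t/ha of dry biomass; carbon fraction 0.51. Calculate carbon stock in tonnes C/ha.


Formula: Carbon Stock = Biomass * Carbon Fraction
C = 269.4 t/ha * 0.51
C = 137.4 t C/ha

137.4


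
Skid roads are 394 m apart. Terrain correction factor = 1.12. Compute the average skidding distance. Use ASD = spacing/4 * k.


Formula: ASD = (spacing / 4) * correction
Uncorrected distance = spacing / 4 = 394 / 4 = 98.5 m
ASD = 98.5 * 1.12 = 110 m

110


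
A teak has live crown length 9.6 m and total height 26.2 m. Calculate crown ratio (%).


Formula: Crown Ratio = (Crown Length / Total Height) * 100
CR = (9.6 m / 26.2 m) * 100
CR = 0.3664 * 100 = 36.6%

36.6


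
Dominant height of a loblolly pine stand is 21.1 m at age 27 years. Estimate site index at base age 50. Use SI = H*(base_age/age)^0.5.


Formula: SI = H_dom * (base_age / age)^0.5
Age ratio = 50 / 27 = 1.85185
sqrt(age_ratio) = 1.36083
SI = 21.1 * 1.36083 = 28.7 m

28.7


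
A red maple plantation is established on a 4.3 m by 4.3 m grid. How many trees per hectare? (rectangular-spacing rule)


Formula: TPH = 10000 m^2/ha / (spacing_x * spacing_y)
Area per tree = 4.3 m * 4.3 m = 18.49 m^2
TPH = 10000 / 18.49 = 541 trees/ha

541


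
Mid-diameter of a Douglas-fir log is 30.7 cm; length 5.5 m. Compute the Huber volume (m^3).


Huber: V = Am * L,  Am = pi*(Dm/200)^2
Am = pi*(30.7/200)^2 = 0.074023 m^2
V = 0.074023*5.5 = 0.4071 m^3

0.4071


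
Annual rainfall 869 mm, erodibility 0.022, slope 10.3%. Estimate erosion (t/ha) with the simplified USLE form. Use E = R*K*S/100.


Formula: E = R * K * S / 100  (simplified USLE)
R * K = 869 * 0.022 = 19.118
E = 19.118 * 10.3 / 100 = 1.97 t/ha

1.97


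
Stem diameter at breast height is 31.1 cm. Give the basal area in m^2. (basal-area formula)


Formula: BA = pi * (DBH/2)^2 / 10000  (cm^2 to m^2)
Radius = DBH/2 = 31.1/2 = 15.55 cm
BA = pi * 15.55^2 / 10000
   = 759.645 cm^2 / 10000
   = 0.076 m^2

0.076


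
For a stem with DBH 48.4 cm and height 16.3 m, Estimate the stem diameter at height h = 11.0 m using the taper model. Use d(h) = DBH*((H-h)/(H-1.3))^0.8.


Taper: d(h) = DBH * ((H - h) / (H - 1.3))^0.8
Numerator = H - h = 16.3 - 11.0 = 5.3 m
Denominator = H - 1.3 = 16.3 - 1.3 = 15.0 m
Ratio = 5.3 / 15.0 = 0.35333
d = 48.4 * 0.35333^0.8 = 21.1 cm

21.1


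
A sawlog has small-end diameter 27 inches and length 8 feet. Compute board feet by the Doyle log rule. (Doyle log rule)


Doyle: BF = (D - 4)^2 * L / 16
Adjusted diameter = 27 - 4 = 23 in
(D-4)^2 = 23^2 = 529
BF = 529 * 8 / 16 = 265 BF

265


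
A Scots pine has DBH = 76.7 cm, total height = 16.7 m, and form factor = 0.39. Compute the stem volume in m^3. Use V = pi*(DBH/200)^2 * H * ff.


Formula: V = pi * (DBH/200)^2 * H * ff
Radius = DBH/200 = 76.7/200 = 0.3835 m
Radius^2 = 0.3835^2 = 0.14707225 m^2
V = pi * 0.14707225 * 16.7 * 0.39
V = 3.009 m^3

3.009


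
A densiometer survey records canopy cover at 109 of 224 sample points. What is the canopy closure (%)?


Formula: Canopy closure = covered points / total points * 100
Closure = 109 / 224 * 100
Closure = 0.4866 * 100 = 48.7%

48.7


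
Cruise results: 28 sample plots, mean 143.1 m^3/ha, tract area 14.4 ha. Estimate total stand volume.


Formula: Total Volume = Mean Volume per ha * Total Area
Total Volume = 143.1 m^3/ha * 14.4 ha
Total Volume = 2061 m^3

2061


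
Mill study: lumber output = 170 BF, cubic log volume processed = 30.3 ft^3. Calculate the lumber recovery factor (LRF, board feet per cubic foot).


Formula: LRF = Lumber Output (BF) / Log Input (ft^3)
LRF = 170 BF / 30.3 ft^3
LRF = 5.61 BF/ft^3

5.61


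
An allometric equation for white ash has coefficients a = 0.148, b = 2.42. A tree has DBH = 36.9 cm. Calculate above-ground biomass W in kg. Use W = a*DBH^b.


Formula: W = a * DBH^b  (allometric power law)
DBH^b = 36.9^2.42 = 6197.3184
W = 0.148 * 6197.3184 = 917.2 kg

917.2


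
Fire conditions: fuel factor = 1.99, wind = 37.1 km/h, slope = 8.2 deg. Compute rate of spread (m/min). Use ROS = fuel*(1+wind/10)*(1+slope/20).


Formula: ROS = fuel * (1 + wind/10) * (1 + slope/20)
Wind factor = 1 + 37.1/10 = 4.71
Slope factor = 1 + 8.2/20 = 1.41
ROS = 1.99 * 4.71 * 1.41 = 13.22 m/min

13.22


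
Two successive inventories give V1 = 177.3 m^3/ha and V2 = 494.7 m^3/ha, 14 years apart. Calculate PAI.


Formula: PAI = (V_T2 - V_T1) / (T2 - T1)
Volume increment = 494.7 - 177.3 = 317.4 m^3/ha
PAI = 317.4 / 14 = 22.67 m^3/ha/year

22.67


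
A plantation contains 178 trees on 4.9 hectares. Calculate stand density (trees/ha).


Formula: Stand Density = N_trees / Area_ha
Density = 178 trees / 4.9 ha
Density = 36 trees/ha

36


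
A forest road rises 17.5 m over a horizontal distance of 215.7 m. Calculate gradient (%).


Formula: Gradient = rise / run * 100
Gradient = 17.5 / 215.7 * 100 = 8.1%

8.1


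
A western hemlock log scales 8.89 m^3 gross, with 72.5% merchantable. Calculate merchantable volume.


Formula: MV = V_total * (merchantable_pct / 100)
Merchantable fraction = 72.5% / 100 = 0.725
MV = 8.89 m^3 * 0.725 = 6.445 m^3

6.445


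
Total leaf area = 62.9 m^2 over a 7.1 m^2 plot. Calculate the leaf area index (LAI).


Formula: LAI = total leaf area / ground area  (dimensionless)
LAI = 62.9 m^2 / 7.1 m^2
LAI = 8.86

8.86


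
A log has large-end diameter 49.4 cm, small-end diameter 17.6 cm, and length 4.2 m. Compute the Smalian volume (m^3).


Smalian: V = (A1 + A2)/2 * L,  A = pi*(D/200)^2
A1 = pi*(49.4/200)^2 = 0.191665 m^2
A2 = pi*(17.6/200)^2 = 0.024328 m^2
V = (0.191665+0.024328)/2*4.2 = 0.4536 m^3

0.4536


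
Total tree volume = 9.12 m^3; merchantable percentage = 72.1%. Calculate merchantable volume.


Formula: MV = V_total * (merchantable_pct / 100)
Merchantable fraction = 72.1% / 100 = 0.721
MV = 9.12 m^3 * 0.721 = 6.576 m^3

6.576


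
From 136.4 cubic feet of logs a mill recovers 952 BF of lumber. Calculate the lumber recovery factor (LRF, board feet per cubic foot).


Formula: LRF = Lumber Output (BF) / Log Input (ft^3)
LRF = 952 BF / 136.4 ft^3
LRF = 6.98 BF/ft^3

6.98


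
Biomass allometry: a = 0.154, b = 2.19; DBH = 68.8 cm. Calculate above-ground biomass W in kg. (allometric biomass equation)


Formula: W = a * DBH^b  (allometric power law)
DBH^b = 68.8^2.19 = 10575.9327
W = 0.154 * 10575.9327 = 1628.7 kg

1628.7


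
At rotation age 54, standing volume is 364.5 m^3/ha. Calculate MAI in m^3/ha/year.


Formula: MAI = Total Volume / Stand Age
MAI = 364.5 m^3/ha / 54 years
MAI = 6.75 m^3/ha/year

6.75


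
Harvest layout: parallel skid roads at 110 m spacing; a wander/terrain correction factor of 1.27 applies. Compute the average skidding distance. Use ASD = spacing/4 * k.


Formula: ASD = (spacing / 4) * correction
Uncorrected distance = spacing / 4 = 110 / 4 = 27.5 m
ASD = 27.5 * 1.27 = 35 m

35


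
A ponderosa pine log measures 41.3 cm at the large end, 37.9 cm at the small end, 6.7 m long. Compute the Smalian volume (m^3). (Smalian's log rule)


Smalian: V = (A1 + A2)/2 * L,  A = pi*(D/200)^2
A1 = pi*(41.3/200)^2 = 0.133965 m^2
A2 = pi*(37.9/200)^2 = 0.112815 m^2
V = (0.133965+0.112815)/2*6.7 = 0.8267 m^3

0.8267


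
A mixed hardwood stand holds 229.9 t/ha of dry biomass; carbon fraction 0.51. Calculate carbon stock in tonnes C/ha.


Formula: Carbon Stock = Biomass * Carbon Fraction
C = 229.9 t/ha * 0.51
C = 117.2 t C/ha

117.2


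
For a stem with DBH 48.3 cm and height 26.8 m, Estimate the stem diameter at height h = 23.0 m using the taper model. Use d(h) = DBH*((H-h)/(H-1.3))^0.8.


Taper: d(h) = DBH * ((H - h) / (H - 1.3))^0.8
Numerator = H - h = 26.8 - 23.0 = 3.8 m
Denominator = H - 1.3 = 26.8 - 1.3 = 25.5 m
Ratio = 3.8 / 25.5 = 0.14902
d = 48.3 * 0.14902^0.8 = 10.5 cm

10.5


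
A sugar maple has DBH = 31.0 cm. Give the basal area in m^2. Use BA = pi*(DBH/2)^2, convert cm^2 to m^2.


Formula: BA = pi * (DBH/2)^2 / 10000  (cm^2 to m^2)
Radius = DBH/2 = 31.0/2 = 15.5 cm
BA = pi * 15.5^2 / 10000
   = 754.7676 cm^2 / 10000
   = 0.0755 m^2

0.0755


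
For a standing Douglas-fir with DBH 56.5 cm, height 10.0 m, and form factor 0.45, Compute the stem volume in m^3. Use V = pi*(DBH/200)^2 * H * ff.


Formula: V = pi * (DBH/200)^2 * H * ff
Radius = DBH/200 = 56.5/200 = 0.2825 m
Radius^2 = 0.2825^2 = 0.07980625 m^2
V = pi * 0.07980625 * 10.0 * 0.45
V = 1.128 m^3

1.128


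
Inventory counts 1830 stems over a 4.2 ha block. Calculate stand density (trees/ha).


Formula: Stand Density = N_trees / Area_ha
Density = 1830 trees / 4.2 ha
Density = 436 trees/ha

436


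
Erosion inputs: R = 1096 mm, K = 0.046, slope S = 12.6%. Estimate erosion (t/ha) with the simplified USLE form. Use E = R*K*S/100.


Formula: E = R * K * S / 100  (simplified USLE)
R * K = 1096 * 0.046 = 50.416
E = 50.416 * 12.6 / 100 = 6.35 t/ha

6.35


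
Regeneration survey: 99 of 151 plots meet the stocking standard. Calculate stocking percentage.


Formula: Stocking % = stocked plots / total plots * 100
Stocking = 99 / 151 * 100
Stocking = 0.6556 * 100 = 65.6%

65.6


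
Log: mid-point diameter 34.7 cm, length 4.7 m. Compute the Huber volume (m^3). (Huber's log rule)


Huber: V = Am * L,  Am = pi*(Dm/200)^2
Am = pi*(34.7/200)^2 = 0.094569 m^2
V = 0.094569*4.7 = 0.4445 m^3

0.4445


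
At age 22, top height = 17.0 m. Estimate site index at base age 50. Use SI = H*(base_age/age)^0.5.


Formula: SI = H_dom * (base_age / age)^0.5
Age ratio = 50 / 22 = 2.27273
sqrt(age_ratio) = 1.50756
SI = 17.0 * 1.50756 = 25.6 m

25.6


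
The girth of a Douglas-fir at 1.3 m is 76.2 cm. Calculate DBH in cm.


Formula: DBH = C / pi
DBH = 76.2 / pi
pi = 3.14159...
DBH = 24.3 cm

24.3


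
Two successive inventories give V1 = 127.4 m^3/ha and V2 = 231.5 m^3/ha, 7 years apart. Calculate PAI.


Formula: PAI = (V_T2 - V_T1) / (T2 - T1)
Volume increment = 231.5 - 127.4 = 104.1 m^3/ha
PAI = 104.1 / 7 = 14.87 m^3/ha/year

14.87


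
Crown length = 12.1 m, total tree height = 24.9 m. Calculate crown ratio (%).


Formula: Crown Ratio = (Crown Length / Total Height) * 100
CR = (12.1 m / 24.9 m) * 100
CR = 0.4859 * 100 = 48.6%

48.6


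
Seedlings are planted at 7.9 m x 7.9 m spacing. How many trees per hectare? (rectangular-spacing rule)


Formula: TPH = 10000 m^2/ha / (spacing_x * spacing_y)
Area per tree = 7.9 m * 7.9 m = 62.41 m^2
TPH = 10000 / 62.41 = 160 trees/ha

160


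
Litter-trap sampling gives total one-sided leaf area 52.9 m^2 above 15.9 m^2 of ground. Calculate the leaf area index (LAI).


Formula: LAI = total leaf area / ground area  (dimensionless)
LAI = 52.9 m^2 / 15.9 m^2
LAI = 3.33

3.33


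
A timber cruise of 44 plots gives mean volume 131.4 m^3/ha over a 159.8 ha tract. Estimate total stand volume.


Formula: Total Volume = Mean Volume per ha * Total Area
Total Volume = 131.4 m^3/ha * 159.8 ha
Total Volume = 20998 m^3

20998


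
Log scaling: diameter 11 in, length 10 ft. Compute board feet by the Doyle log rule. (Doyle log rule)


Doyle: BF = (D - 4)^2 * L / 16
Adjusted diameter = 11 - 4 = 7 in
(D-4)^2 = 7^2 = 49
BF = 49 * 10 / 16 = 31 BF

31


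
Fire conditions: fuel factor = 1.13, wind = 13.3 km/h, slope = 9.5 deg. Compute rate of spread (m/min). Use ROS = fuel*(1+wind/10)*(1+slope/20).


Formula: ROS = fuel * (1 + wind/10) * (1 + slope/20)
Wind factor = 1 + 13.3/10 = 2.33
Slope factor = 1 + 9.5/20 = 1.475
ROS = 1.13 * 2.33 * 1.475 = 3.88 m/min

3.88


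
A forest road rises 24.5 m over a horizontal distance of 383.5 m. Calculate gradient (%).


Formula: Gradient = rise / run * 100
Gradient = 24.5 / 383.5 * 100 = 6.4%

6.4


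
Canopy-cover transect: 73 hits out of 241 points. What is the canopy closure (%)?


Formula: Canopy closure = covered points / total points * 100
Closure = 73 / 241 * 100
Closure = 0.3029 * 100 = 30.3%

30.3


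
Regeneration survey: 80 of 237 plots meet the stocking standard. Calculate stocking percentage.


Formula: Stocking % = stocked plots / total plots * 100
Stocking = 80 / 237 * 100
Stocking = 0.3376 * 100 = 33.8%

33.8


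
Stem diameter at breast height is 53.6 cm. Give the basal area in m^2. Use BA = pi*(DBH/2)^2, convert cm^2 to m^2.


Formula: BA = pi * (DBH/2)^2 / 10000  (cm^2 to m^2)
Radius = DBH/2 = 53.6/2 = 26.8 cm
BA = pi * 26.8^2 / 10000
   = 2256.4175 cm^2 / 10000
   = 0.2256 m^2

0.2256


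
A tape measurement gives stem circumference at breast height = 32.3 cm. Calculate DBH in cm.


Formula: DBH = C / pi
DBH = 32.3 / pi
pi = 3.14159...
DBH = 10.3 cm

10.3


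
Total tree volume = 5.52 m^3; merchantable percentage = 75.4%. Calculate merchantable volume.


Formula: MV = V_total * (merchantable_pct / 100)
Merchantable fraction = 75.4% / 100 = 0.754
MV = 5.52 m^3 * 0.754 = 4.162 m^3

4.162


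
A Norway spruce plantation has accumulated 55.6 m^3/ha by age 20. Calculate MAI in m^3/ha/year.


Formula: MAI = Total Volume / Stand Age
MAI = 55.6 m^3/ha / 20 years
MAI = 2.78 m^3/ha/year

2.78


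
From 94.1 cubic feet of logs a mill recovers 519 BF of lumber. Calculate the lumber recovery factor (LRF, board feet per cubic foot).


Formula: LRF = Lumber Output (BF) / Log Input (ft^3)
LRF = 519 BF / 94.1 ft^3
LRF = 5.52 BF/ft^3

5.52


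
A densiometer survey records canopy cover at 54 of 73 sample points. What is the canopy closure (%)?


Formula: Canopy closure = covered points / total points * 100
Closure = 54 / 73 * 100
Closure = 0.7397 * 100 = 74.0%

74.0


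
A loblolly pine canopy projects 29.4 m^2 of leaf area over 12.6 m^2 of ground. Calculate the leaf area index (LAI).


Formula: LAI = total leaf area / ground area  (dimensionless)
LAI = 29.4 m^2 / 12.6 m^2
LAI = 2.33

2.33


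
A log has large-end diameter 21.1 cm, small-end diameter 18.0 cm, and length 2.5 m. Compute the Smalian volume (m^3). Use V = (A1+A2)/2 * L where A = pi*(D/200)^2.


Smalian: V = (A1 + A2)/2 * L,  A = pi*(D/200)^2
A1 = pi*(21.1/200)^2 = 0.034967 m^2
A2 = pi*(18.0/200)^2 = 0.025447 m^2
V = (0.034967+0.025447)/2*2.5 = 0.0755 m^3

0.0755


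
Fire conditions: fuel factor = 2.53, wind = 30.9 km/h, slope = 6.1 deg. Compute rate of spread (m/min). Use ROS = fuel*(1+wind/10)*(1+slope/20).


Formula: ROS = fuel * (1 + wind/10) * (1 + slope/20)
Wind factor = 1 + 30.9/10 = 4.09
Slope factor = 1 + 6.1/20 = 1.305
ROS = 2.53 * 4.09 * 1.305 = 13.5 m/min

13.5


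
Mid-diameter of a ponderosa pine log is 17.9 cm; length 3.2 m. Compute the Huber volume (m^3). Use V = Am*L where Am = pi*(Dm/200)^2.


Huber: V = Am * L,  Am = pi*(Dm/200)^2
Am = pi*(17.9/200)^2 = 0.025165 m^2
V = 0.025165*3.2 = 0.0805 m^3

0.0805


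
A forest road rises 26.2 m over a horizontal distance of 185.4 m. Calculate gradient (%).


Formula: Gradient = rise / run * 100
Gradient = 26.2 / 185.4 * 100 = 14.1%

14.1


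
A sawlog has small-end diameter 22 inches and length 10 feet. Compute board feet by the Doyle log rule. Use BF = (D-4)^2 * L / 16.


Doyle: BF = (D - 4)^2 * L / 16
Adjusted diameter = 22 - 4 = 18 in
(D-4)^2 = 18^2 = 324
BF = 324 * 10 / 16 = 203 BF

203


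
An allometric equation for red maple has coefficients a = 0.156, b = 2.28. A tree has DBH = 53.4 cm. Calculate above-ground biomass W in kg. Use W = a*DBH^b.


Formula: W = a * DBH^b  (allometric power law)
DBH^b = 53.4^2.28 = 8685.4848
W = 0.156 * 8685.4848 = 1354.9 kg

1354.9


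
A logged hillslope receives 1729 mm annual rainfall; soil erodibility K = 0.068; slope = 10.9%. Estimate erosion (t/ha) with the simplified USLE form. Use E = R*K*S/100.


Formula: E = R * K * S / 100  (simplified USLE)
R * K = 1729 * 0.068 = 117.572
E = 117.572 * 10.9 / 100 = 12.82 t/ha

12.82


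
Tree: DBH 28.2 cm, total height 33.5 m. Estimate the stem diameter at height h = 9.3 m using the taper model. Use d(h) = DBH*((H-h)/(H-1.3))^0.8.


Taper: d(h) = DBH * ((H - h) / (H - 1.3))^0.8
Numerator = H - h = 33.5 - 9.3 = 24.2 m
Denominator = H - 1.3 = 33.5 - 1.3 = 32.2 m
Ratio = 24.2 / 32.2 = 0.75155
d = 28.2 * 0.75155^0.8 = 22.4 cm

22.4


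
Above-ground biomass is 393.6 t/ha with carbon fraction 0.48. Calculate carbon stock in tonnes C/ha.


Formula: Carbon Stock = Biomass * Carbon Fraction
C = 393.6 t/ha * 0.48
C = 188.9 t C/ha

188.9


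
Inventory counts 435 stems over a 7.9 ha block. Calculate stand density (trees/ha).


Formula: Stand Density = N_trees / Area_ha
Density = 435 trees / 7.9 ha
Density = 55 trees/ha

55


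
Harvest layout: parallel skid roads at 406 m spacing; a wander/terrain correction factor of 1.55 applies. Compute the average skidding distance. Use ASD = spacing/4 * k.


Formula: ASD = (spacing / 4) * correction
Uncorrected distance = spacing / 4 = 406 / 4 = 101.5 m
ASD = 101.5 * 1.55 = 157 m

157


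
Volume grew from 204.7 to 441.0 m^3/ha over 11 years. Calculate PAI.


Formula: PAI = (V_T2 - V_T1) / (T2 - T1)
Volume increment = 441.0 - 204.7 = 236.3 m^3/ha
PAI = 236.3 / 11 = 21.48 m^3/ha/year

21.48


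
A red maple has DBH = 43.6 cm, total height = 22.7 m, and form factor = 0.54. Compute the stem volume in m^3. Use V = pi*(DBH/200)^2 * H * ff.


Formula: V = pi * (DBH/200)^2 * H * ff
Radius = DBH/200 = 43.6/200 = 0.218 m
Radius^2 = 0.218^2 = 0.047524 m^2
V = pi * 0.047524 * 22.7 * 0.54
V = 1.83 m^3

1.83


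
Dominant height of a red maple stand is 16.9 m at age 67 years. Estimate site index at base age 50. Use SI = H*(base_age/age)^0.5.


Formula: SI = H_dom * (base_age / age)^0.5
Age ratio = 50 / 67 = 0.74627
sqrt(age_ratio) = 0.86387
SI = 16.9 * 0.86387 = 14.6 m

14.6


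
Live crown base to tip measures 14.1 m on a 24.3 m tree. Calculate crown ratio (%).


Formula: Crown Ratio = (Crown Length / Total Height) * 100
CR = (14.1 m / 24.3 m) * 100
CR = 0.5802 * 100 = 58.0%

58.0


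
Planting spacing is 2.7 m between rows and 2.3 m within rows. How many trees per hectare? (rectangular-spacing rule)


Formula: TPH = 10000 m^2/ha / (spacing_x * spacing_y)
Area per tree = 2.7 m * 2.3 m = 6.21 m^2
TPH = 10000 / 6.21 = 1610 trees/ha

1610


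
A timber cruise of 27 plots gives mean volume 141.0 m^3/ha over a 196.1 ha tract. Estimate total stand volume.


Formula: Total Volume = Mean Volume per ha * Total Area
Total Volume = 141.0 m^3/ha * 196.1 ha
Total Volume = 27650 m^3

27650


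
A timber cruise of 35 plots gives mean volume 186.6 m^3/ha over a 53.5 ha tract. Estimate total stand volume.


Formula: Total Volume = Mean Volume per ha * Total Area
Total Volume = 186.6 m^3/ha * 53.5 ha
Total Volume = 9983 m^3

9983


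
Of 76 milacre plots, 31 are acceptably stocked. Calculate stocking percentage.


Formula: Stocking % = stocked plots / total plots * 100
Stocking = 31 / 76 * 100
Stocking = 0.4079 * 100 = 40.8%

40.8


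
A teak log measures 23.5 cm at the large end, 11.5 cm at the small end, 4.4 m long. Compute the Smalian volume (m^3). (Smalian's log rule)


Smalian: V = (A1 + A2)/2 * L,  A = pi*(D/200)^2
A1 = pi*(23.5/200)^2 = 0.043374 m^2
A2 = pi*(11.5/200)^2 = 0.010387 m^2
V = (0.043374+0.010387)/2*4.4 = 0.1183 m^3

0.1183


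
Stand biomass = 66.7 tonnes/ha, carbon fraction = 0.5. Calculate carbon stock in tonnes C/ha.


Formula: Carbon Stock = Biomass * Carbon Fraction
C = 66.7 t/ha * 0.5
C = 33.4 t C/ha

33.4


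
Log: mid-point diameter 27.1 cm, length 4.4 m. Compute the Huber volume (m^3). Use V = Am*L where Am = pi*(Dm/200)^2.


Huber: V = Am * L,  Am = pi*(Dm/200)^2
Am = pi*(27.1/200)^2 = 0.05768 m^2
V = 0.05768*4.4 = 0.2538 m^3

0.2538


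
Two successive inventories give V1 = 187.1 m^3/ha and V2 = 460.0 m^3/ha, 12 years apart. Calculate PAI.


Formula: PAI = (V_T2 - V_T1) / (T2 - T1)
Volume increment = 460.0 - 187.1 = 272.9 m^3/ha
PAI = 272.9 / 12 = 22.74 m^3/ha/year

22.74


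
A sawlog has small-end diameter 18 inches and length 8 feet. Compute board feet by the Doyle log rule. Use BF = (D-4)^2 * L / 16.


Doyle: BF = (D - 4)^2 * L / 16
Adjusted diameter = 18 - 4 = 14 in
(D-4)^2 = 14^2 = 196
BF = 196 * 8 / 16 = 98 BF

98


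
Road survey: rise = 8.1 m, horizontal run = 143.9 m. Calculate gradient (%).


Formula: Gradient = rise / run * 100
Gradient = 8.1 / 143.9 * 100 = 5.6%

5.6


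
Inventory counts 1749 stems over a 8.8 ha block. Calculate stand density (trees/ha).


Formula: Stand Density = N_trees / Area_ha
Density = 1749 trees / 8.8 ha
Density = 199 trees/ha

199


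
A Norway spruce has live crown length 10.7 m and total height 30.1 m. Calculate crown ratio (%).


Formula: Crown Ratio = (Crown Length / Total Height) * 100
CR = (10.7 m / 30.1 m) * 100
CR = 0.3555 * 100 = 35.5%

35.5


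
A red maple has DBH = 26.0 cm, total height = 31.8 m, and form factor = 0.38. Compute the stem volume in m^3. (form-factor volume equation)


Formula: V = pi * (DBH/200)^2 * H * ff
Radius = DBH/200 = 26.0/200 = 0.13 m
Radius^2 = 0.13^2 = 0.0169 m^2
V = pi * 0.0169 * 31.8 * 0.38
V = 0.642 m^3

0.642


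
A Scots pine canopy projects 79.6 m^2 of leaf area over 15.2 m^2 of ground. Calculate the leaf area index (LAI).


Formula: LAI = total leaf area / ground area  (dimensionless)
LAI = 79.6 m^2 / 15.2 m^2
LAI = 5.24

5.24


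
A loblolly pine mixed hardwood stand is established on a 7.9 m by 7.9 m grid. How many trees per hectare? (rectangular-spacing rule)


Formula: TPH = 10000 m^2/ha / (spacing_x * spacing_y)
Area per tree = 7.9 m * 7.9 m = 62.41 m^2
TPH = 10000 / 62.41 = 160 trees/ha

160


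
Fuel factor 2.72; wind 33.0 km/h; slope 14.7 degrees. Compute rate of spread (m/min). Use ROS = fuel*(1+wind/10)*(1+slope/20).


Formula: ROS = fuel * (1 + wind/10) * (1 + slope/20)
Wind factor = 1 + 33.0/10 = 4.3
Slope factor = 1 + 14.7/20 = 1.735
ROS = 2.72 * 4.3 * 1.735 = 20.29 m/min

20.29


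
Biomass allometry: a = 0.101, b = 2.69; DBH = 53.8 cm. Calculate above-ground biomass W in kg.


Formula: W = a * DBH^b  (allometric power law)
DBH^b = 53.8^2.69 = 45269.3565
W = 0.101 * 45269.3565 = 4572.2 kg

4572.2


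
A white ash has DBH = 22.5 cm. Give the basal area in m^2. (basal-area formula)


Formula: BA = pi * (DBH/2)^2 / 10000  (cm^2 to m^2)
Radius = DBH/2 = 22.5/2 = 11.25 cm
BA = pi * 11.25^2 / 10000
   = 397.6078 cm^2 / 10000
   = 0.0398 m^2

0.0398


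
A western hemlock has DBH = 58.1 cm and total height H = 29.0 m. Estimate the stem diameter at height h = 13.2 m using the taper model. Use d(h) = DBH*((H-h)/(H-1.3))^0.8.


Taper: d(h) = DBH * ((H - h) / (H - 1.3))^0.8
Numerator = H - h = 29.0 - 13.2 = 15.8 m
Denominator = H - 1.3 = 29.0 - 1.3 = 27.7 m
Ratio = 15.8 / 27.7 = 0.5704
d = 58.1 * 0.5704^0.8 = 37.1 cm

37.1


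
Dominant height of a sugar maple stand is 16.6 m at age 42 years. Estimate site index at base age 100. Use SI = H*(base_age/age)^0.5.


Formula: SI = H_dom * (base_age / age)^0.5
Age ratio = 100 / 42 = 2.38095
sqrt(age_ratio) = 1.54303
SI = 16.6 * 1.54303 = 25.6 m

25.6


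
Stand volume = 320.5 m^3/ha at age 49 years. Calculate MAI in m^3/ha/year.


Formula: MAI = Total Volume / Stand Age
MAI = 320.5 m^3/ha / 49 years
MAI = 6.54 m^3/ha/year

6.54


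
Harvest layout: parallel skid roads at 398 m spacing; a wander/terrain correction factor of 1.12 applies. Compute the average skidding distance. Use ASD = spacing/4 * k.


Formula: ASD = (spacing / 4) * correction
Uncorrected distance = spacing / 4 = 398 / 4 = 99.5 m
ASD = 99.5 * 1.12 = 111 m

111


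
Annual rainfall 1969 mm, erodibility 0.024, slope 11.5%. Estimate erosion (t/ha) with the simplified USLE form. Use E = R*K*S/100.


Formula: E = R * K * S / 100  (simplified USLE)
R * K = 1969 * 0.024 = 47.256
E = 47.256 * 11.5 / 100 = 5.43 t/ha

5.43


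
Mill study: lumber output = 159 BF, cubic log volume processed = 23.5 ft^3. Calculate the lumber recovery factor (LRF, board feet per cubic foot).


Formula: LRF = Lumber Output (BF) / Log Input (ft^3)
LRF = 159 BF / 23.5 ft^3
LRF = 6.77 BF/ft^3

6.77


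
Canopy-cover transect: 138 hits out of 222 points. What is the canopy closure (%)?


Formula: Canopy closure = covered points / total points * 100
Closure = 138 / 222 * 100
Closure = 0.6216 * 100 = 62.2%

62.2


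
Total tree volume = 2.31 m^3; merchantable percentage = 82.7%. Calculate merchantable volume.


Formula: MV = V_total * (merchantable_pct / 100)
Merchantable fraction = 82.7% / 100 = 0.827
MV = 2.31 m^3 * 0.827 = 1.91 m^3

1.91


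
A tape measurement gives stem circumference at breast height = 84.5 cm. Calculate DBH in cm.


Formula: DBH = C / pi
DBH = 84.5 / pi
pi = 3.14159...
DBH = 26.9 cm

26.9


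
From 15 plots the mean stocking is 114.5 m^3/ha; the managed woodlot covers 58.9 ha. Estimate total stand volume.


Formula: Total Volume = Mean Volume per ha * Total Area
Total Volume = 114.5 m^3/ha * 58.9 ha
Total Volume = 6744 m^3

6744


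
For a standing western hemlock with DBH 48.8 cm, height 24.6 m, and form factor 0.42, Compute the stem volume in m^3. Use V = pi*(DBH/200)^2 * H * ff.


Formula: V = pi * (DBH/200)^2 * H * ff
Radius = DBH/200 = 48.8/200 = 0.244 m
Radius^2 = 0.244^2 = 0.059536 m^2
V = pi * 0.059536 * 24.6 * 0.42
V = 1.932 m^3

1.932


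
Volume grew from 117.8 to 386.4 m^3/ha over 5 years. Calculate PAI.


Formula: PAI = (V_T2 - V_T1) / (T2 - T1)
Volume increment = 386.4 - 117.8 = 268.6 m^3/ha
PAI = 268.6 / 5 = 53.72 m^3/ha/year

53.72


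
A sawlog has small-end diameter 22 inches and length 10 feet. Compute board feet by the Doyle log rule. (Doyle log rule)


Doyle: BF = (D - 4)^2 * L / 16
Adjusted diameter = 22 - 4 = 18 in
(D-4)^2 = 18^2 = 324
BF = 324 * 10 / 16 = 203 BF

203


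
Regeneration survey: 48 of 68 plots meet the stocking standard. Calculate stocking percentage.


Formula: Stocking % = stocked plots / total plots * 100
Stocking = 48 / 68 * 100
Stocking = 0.7059 * 100 = 70.6%

70.6


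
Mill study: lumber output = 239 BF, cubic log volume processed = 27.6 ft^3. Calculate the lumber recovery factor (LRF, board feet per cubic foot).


Formula: LRF = Lumber Output (BF) / Log Input (ft^3)
LRF = 239 BF / 27.6 ft^3
LRF = 8.66 BF/ft^3

8.66


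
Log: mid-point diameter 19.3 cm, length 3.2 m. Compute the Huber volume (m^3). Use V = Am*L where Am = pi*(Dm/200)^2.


Huber: V = Am * L,  Am = pi*(Dm/200)^2
Am = pi*(19.3/200)^2 = 0.029255 m^2
V = 0.029255*3.2 = 0.0936 m^3

0.0936


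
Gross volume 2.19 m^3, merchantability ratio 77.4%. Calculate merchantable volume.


Formula: MV = V_total * (merchantable_pct / 100)
Merchantable fraction = 77.4% / 100 = 0.774
MV = 2.19 m^3 * 0.774 = 1.695 m^3

1.695


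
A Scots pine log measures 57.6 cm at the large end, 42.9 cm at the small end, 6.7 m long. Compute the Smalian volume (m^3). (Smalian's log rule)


Smalian: V = (A1 + A2)/2 * L,  A = pi*(D/200)^2
A1 = pi*(57.6/200)^2 = 0.260576 m^2
A2 = pi*(42.9/200)^2 = 0.144545 m^2
V = (0.260576+0.144545)/2*6.7 = 1.3572 m^3

1.3572


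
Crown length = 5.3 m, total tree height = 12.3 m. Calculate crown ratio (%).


Formula: Crown Ratio = (Crown Length / Total Height) * 100
CR = (5.3 m / 12.3 m) * 100
CR = 0.4309 * 100 = 43.1%

43.1


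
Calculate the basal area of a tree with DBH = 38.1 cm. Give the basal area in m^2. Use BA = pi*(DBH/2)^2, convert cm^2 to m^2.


Formula: BA = pi * (DBH/2)^2 / 10000  (cm^2 to m^2)
Radius = DBH/2 = 38.1/2 = 19.05 cm
BA = pi * 19.05^2 / 10000
   = 1140.0918 cm^2 / 10000
   = 0.114 m^2

0.114


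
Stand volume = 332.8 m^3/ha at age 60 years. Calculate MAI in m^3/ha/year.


Formula: MAI = Total Volume / Stand Age
MAI = 332.8 m^3/ha / 60 years
MAI = 5.55 m^3/ha/year

5.55


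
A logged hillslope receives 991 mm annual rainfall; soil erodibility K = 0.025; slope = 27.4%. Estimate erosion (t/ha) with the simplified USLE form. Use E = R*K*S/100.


Formula: E = R * K * S / 100  (simplified USLE)
R * K = 991 * 0.025 = 24.775
E = 24.775 * 27.4 / 100 = 6.79 t/ha

6.79


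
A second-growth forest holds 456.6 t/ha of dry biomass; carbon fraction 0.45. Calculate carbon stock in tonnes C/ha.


Formula: Carbon Stock = Biomass * Carbon Fraction
C = 456.6 t/ha * 0.45
C = 205.5 t C/ha

205.5


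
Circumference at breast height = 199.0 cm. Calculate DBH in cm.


Formula: DBH = C / pi
DBH = 199.0 / pi
pi = 3.14159...
DBH = 63.3 cm

63.3


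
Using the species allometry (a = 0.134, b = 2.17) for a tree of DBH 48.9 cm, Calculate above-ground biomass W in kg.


Formula: W = a * DBH^b  (allometric power law)
DBH^b = 48.9^2.17 = 4632.3378
W = 0.134 * 4632.3378 = 620.7 kg

620.7


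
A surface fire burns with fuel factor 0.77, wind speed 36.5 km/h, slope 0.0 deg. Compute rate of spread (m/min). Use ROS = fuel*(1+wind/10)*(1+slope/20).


Formula: ROS = fuel * (1 + wind/10) * (1 + slope/20)
Wind factor = 1 + 36.5/10 = 4.65
Slope factor = 1 + 0.0/20 = 1.0
ROS = 0.77 * 4.65 * 1.0 = 3.58 m/min

3.58


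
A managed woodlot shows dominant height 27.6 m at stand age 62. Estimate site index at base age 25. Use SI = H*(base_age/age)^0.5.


Formula: SI = H_dom * (base_age / age)^0.5
Age ratio = 25 / 62 = 0.40323
sqrt(age_ratio) = 0.635
SI = 27.6 * 0.635 = 17.5 m

17.5


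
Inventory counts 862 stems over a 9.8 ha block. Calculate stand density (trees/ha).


Formula: Stand Density = N_trees / Area_ha
Density = 862 trees / 9.8 ha
Density = 88 trees/ha

88


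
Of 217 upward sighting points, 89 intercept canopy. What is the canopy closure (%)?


Formula: Canopy closure = covered points / total points * 100
Closure = 89 / 217 * 100
Closure = 0.4101 * 100 = 41.0%

41.0


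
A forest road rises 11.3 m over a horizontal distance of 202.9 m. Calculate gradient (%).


Formula: Gradient = rise / run * 100
Gradient = 11.3 / 202.9 * 100 = 5.6%

5.6


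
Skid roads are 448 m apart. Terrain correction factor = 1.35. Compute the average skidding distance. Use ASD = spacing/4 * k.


Formula: ASD = (spacing / 4) * correction
Uncorrected distance = spacing / 4 = 448 / 4 = 112 m
ASD = 112 * 1.35 = 151 m

151


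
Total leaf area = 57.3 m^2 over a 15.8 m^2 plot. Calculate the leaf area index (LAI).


Formula: LAI = total leaf area / ground area  (dimensionless)
LAI = 57.3 m^2 / 15.8 m^2
LAI = 3.63

3.63


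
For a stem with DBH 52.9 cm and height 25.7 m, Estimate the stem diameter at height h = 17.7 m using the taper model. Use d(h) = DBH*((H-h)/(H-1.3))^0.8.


Taper: d(h) = DBH * ((H - h) / (H - 1.3))^0.8
Numerator = H - h = 25.7 - 17.7 = 8.0 m
Denominator = H - 1.3 = 25.7 - 1.3 = 24.4 m
Ratio = 8.0 / 24.4 = 0.32787
d = 52.9 * 0.32787^0.8 = 21.7 cm

21.7


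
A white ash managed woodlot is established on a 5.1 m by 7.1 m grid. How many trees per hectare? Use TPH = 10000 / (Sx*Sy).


Formula: TPH = 10000 m^2/ha / (spacing_x * spacing_y)
Area per tree = 5.1 m * 7.1 m = 36.21 m^2
TPH = 10000 / 36.21 = 276 trees/ha

276


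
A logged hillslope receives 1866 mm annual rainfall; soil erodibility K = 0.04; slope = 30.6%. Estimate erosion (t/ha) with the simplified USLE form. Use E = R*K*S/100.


Formula: E = R * K * S / 100  (simplified USLE)
R * K = 1866 * 0.04 = 74.64
E = 74.64 * 30.6 / 100 = 22.84 t/ha

22.84
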